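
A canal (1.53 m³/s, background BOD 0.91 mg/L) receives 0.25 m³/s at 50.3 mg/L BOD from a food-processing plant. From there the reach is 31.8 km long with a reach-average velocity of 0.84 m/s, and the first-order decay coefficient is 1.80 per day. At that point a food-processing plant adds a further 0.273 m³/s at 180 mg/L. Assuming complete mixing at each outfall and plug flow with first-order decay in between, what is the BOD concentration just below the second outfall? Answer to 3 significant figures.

27.0 mg/L

Mass balance: C = (1.530·0.9100 + 0.2500·50.30) / 1.780 = 13.97/1.780 = 7.847 mg/L; combined flow 1.780 m³/s.
Travel time t = 31.8·1000 / 0.84 = 37860 s = 10.52 h.
First-order decay: C = 7.847·exp(−k·t) = 7.847·0.4544 = 3.566 mg/L.
Second outfall: C = (1.780·3.566 + 0.2730·180.0)/2.053 = 27.03 mg/L.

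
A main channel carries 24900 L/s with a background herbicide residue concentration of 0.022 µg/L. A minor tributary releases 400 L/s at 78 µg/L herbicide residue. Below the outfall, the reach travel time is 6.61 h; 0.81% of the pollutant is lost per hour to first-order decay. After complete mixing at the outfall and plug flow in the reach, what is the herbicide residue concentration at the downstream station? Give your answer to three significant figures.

Flow-weighted average: C = (24900·0.02200 + 400.0·78.00) / 25300 = 31750/25300 = 1.255 µg/L.
0.81%/h lost → k = −ln(1 − 0.0081) = 0.008133 h⁻¹.
Applying C = C₀e^(−kt): 1.255 × 0.9477 = 1.189 µg/L.

1.19 µg/L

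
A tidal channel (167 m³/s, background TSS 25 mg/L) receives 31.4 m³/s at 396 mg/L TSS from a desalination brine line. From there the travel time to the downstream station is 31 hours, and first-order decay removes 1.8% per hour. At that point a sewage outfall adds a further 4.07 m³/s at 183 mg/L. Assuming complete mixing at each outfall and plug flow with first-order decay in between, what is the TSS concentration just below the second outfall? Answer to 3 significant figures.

Flow-weighted average: C = (167.0·25.00 + 31.40·396.0) / 198.4 = 16610/198.4 = 83.72 mg/L; combined flow 198.4 m³/s.
1.8%/h lost → k = −ln(1 − 0.018) = 0.01816 h⁻¹.
First-order decay: C = 83.72·exp(−k·t) = 83.72·0.5695 = 47.67 mg/L.
Second outfall: C = (198.4·47.67 + 4.070·183.0)/202.5 = 50.39 mg/L.

50.4 mg/L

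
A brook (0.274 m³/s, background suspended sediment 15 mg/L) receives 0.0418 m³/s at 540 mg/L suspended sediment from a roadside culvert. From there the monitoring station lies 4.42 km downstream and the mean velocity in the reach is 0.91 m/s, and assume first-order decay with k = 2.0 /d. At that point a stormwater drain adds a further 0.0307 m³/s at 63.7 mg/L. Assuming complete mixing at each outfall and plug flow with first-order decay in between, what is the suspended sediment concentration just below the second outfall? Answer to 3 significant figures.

Mass balance: C = (0.2740·15.00 + 0.04180·540.0) / 0.3158 = 26.68/0.3158 = 84.49 mg/L; combined flow 0.3158 m³/s.
Travel time t = 4.42·1000 / 0.91 = 4857 s = 1.349 h.
After decay, C = 84.49 × e^(−kt) = 84.49 × 0.8937 = 75.51 mg/L.
Second outfall: C = (0.3158·75.51 + 0.03070·63.70)/0.3465 = 74.46 mg/L.

74.5 mg/L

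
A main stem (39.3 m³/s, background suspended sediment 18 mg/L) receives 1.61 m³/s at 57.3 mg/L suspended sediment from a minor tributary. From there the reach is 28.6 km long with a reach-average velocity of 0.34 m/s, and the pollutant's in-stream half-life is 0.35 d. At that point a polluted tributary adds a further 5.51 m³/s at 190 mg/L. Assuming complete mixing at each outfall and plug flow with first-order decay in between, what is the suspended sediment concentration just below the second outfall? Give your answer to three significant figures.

Mixed concentration C = ΣQC/ΣQ = (39.30·18.00 + 1.610·57.30) / 40.91 = 799.7/40.91 = 19.55 mg/L; combined flow 40.91 m³/s.
Travel time t = 28.6·1000 / 0.34 = 84120 s = 23.37 h.
Half-life 0.35 d → k = ln 2 / 0.35 = 1.980 d⁻¹.
After decay, C = 19.55 × e^(−kt) = 19.55 × 0.1454 = 2.843 mg/L.
Second outfall: C = (40.91·2.843 + 5.510·190.0)/46.42 = 25.06 mg/L.

25.1 mg/L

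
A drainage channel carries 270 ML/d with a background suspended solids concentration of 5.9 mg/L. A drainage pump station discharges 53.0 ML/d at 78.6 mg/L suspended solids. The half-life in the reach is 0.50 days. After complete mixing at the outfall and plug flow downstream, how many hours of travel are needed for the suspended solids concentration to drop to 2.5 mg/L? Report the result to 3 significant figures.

Flow-weighted average: C = (270.0·5.900 + 53.00·78.60) / 323.0 = 5759/323.0 = 17.83 mg/L.
Half-life 0.50 d → k = ln 2 / 0.50 = 1.386 d⁻¹.
17.83·exp(−k·t) = 2.5 → t = ln(17.83/2.5)/k = 122400 s = 34.01 h.

34.0 h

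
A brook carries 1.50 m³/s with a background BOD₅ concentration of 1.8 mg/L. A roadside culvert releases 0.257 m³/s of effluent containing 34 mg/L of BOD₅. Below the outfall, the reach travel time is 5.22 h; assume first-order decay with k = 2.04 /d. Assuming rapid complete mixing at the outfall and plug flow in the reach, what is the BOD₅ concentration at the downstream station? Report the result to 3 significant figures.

Mixed concentration C = ΣQC/ΣQ = (1.500·1.800 + 0.2570·34.00) / 1.757 = 11.44/1.757 = 6.510 mg/L.
After decay, C = 6.510 × e^(−kt) = 6.510 × 0.6417 = 4.177 mg/L.

4.18 mg/L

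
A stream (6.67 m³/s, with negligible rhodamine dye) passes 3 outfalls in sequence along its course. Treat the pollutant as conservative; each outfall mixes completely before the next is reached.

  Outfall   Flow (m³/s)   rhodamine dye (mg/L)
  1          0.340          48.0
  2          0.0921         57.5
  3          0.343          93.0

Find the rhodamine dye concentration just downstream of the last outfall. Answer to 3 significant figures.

7.19 mg/L

After outfall 1: Q = 6.670 + 0.3400 = 7.010 m³/s; C = (6.670·0 + 0.3400·48.00)/7.010 = 2.328 mg/L.
After outfall 2: Q = 7.010 + 0.09210 = 7.102 m³/s; C = (7.010·2.328 + 0.09210·57.50)/7.102 = 3.044 mg/L.
After outfall 3: Q = 7.102 + 0.3430 = 7.445 m³/s; C = (7.102·3.044 + 0.3430·93.00)/7.445 = 7.188 mg/L.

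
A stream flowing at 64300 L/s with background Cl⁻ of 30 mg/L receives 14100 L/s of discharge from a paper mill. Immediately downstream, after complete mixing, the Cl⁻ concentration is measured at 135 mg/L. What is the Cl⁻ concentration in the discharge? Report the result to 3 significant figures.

614 mg/L

Mass balance: 64300·30.00 + 14100·Cₑ = 78400·135.0
→ Cₑ = (78400·135.0 − 64300·30.00) / 14100 = 613.8 mg/L.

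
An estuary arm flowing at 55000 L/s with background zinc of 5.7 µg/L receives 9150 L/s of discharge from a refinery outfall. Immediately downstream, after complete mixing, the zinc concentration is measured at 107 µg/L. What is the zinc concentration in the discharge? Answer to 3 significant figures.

Mass balance: 55000·5.700 + 9150·Cₑ = 64150·107.0
→ Cₑ = (64150·107.0 − 55000·5.700) / 9150 = 715.9 µg/L.

716 µg/L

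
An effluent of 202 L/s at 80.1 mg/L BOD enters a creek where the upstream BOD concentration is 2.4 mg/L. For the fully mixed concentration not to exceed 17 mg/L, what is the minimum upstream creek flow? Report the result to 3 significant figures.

Set C_mix = 17: (Q·2.400 + 202.0·80.10) / (Q + 202.0) = 17
→ Q = 202.0·(80.10 − 17)/(17 − 2.400) = 873.0 L/s.

873 L/s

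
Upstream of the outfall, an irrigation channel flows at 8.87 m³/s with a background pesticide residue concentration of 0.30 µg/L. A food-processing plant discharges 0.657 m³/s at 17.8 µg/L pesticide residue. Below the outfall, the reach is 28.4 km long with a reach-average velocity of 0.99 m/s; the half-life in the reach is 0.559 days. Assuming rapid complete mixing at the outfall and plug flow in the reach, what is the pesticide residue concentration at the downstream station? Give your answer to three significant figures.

Mass balance: C = (8.870·0.3000 + 0.6570·17.80) / 9.527 = 14.36/9.527 = 1.507 µg/L.
Travel time t = 28.4·1000 / 0.99 = 28690 s = 7.969 h.
Half-life 0.559 d → k = ln 2 / 0.559 = 1.240 d⁻¹.
Applying C = C₀e^(−kt): 1.507 × 0.6625 = 0.9983 µg/L.

0.998 µg/L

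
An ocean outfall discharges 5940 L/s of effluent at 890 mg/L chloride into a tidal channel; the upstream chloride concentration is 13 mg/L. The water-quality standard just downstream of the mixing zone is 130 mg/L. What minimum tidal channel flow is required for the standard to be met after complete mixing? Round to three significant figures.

Set C_mix = 130: (Q·13.00 + 5940·890.0) / (Q + 5940) = 130
→ Q = 5940·(890.0 − 130)/(130 − 13.00) = 38580 L/s.

38600 L/s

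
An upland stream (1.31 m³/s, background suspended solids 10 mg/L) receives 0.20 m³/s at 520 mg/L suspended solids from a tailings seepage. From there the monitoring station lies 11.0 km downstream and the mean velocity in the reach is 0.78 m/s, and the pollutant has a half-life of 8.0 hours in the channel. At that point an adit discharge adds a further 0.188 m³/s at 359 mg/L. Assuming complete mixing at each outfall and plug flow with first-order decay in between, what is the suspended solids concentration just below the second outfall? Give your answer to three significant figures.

Flow-weighted average: C = (1.310·10.00 + 0.2000·520.0) / 1.510 = 117.1/1.510 = 77.55 mg/L; combined flow 1.510 m³/s.
Travel time t = 11.0·1000 / 0.78 = 14100 s = 3.917 h.
Half-life 8.0 h → k = ln 2 / 8.0 = 0.08664 h⁻¹ = 2.079 d⁻¹.
First-order decay: C = 77.55·exp(−k·t) = 77.55·0.7122 = 55.23 mg/L.
Second outfall: C = (1.510·55.23 + 0.1880·359.0)/1.698 = 88.86 mg/L.

88.9 mg/L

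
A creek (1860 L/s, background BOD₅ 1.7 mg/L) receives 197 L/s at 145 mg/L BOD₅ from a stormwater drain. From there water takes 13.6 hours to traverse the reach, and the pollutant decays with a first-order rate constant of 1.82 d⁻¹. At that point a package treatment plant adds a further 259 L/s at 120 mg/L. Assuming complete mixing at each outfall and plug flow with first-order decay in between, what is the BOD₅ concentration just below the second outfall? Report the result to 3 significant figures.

18.3 mg/L

After mixing, C = (1860·1.700 + 197.0·145.0) / 2057 = 31730/2057 = 15.42 mg/L; combined flow 2057 L/s.
Decay over the reach: 15.42·exp(−kt) = 15.42·0.3565 = 5.499 mg/L.
At the second outfall, C = (2057·5.499 + 259.0·120.0) / (2057 + 259.0) = 18.30 mg/L.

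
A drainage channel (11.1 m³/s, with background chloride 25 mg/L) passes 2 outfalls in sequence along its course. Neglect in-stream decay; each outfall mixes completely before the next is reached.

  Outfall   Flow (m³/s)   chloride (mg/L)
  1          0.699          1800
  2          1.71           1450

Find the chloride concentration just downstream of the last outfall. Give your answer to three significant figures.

Below outfall 1: Q → 11.80 m³/s, C = (11.10·25.00 + 0.6990·1800)/11.80 = 130.2 mg/L.
Below outfall 2: Q → 13.51 m³/s, C = (11.80·130.2 + 1.710·1450)/13.51 = 297.2 mg/L.

297 mg/L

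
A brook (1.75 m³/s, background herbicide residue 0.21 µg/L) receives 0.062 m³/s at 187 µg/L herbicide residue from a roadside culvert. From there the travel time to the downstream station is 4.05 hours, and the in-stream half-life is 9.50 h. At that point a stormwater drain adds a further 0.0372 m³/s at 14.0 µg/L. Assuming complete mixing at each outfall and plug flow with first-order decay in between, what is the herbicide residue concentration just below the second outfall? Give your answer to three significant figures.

Flow-weighted average: C = (1.750·0.2100 + 0.06200·187.0) / 1.812 = 11.96/1.812 = 6.601 µg/L; combined flow 1.812 m³/s.
Half-life 9.50 h → k = ln 2 / 9.50 = 0.07296 h⁻¹ = 1.751 d⁻¹.
First-order decay: C = 6.601·exp(−k·t) = 6.601·0.7442 = 4.912 µg/L.
Second outfall: C = (1.812·4.912 + 0.03720·14.00)/1.849 = 5.095 µg/L.

5.10 µg/L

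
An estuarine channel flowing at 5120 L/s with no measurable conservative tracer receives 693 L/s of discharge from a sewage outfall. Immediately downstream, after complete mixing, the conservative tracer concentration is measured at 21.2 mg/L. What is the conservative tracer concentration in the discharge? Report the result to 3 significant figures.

Mass balance: 5120·0 + 693.0·Cₑ = 5813·21.20
→ Cₑ = (5813·21.20 − 5120·0) / 693.0 = 177.8 mg/L.

178 mg/L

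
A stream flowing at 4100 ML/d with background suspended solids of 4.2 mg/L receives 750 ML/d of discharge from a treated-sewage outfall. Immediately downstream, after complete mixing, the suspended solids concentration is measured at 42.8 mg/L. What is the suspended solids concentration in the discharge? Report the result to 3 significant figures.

Mass balance: 4100·4.200 + 750.0·Cₑ = 4850·42.80
→ Cₑ = (4850·42.80 − 4100·4.200) / 750.0 = 253.8 mg/L.

254 mg/L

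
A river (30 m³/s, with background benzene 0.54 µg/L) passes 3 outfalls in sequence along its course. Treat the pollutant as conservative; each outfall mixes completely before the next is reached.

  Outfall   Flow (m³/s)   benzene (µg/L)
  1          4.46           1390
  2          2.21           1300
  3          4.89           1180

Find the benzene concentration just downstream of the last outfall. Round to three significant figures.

358 µg/L

Below outfall 1: Q → 34.46 m³/s, C = (30.00·0.5400 + 4.460·1390)/34.46 = 180.4 µg/L.
Below outfall 2: Q → 36.67 m³/s, C = (34.46·180.4 + 2.210·1300)/36.67 = 247.8 µg/L.
Below outfall 3: Q → 41.56 m³/s, C = (36.67·247.8 + 4.890·1180)/41.56 = 357.5 µg/L.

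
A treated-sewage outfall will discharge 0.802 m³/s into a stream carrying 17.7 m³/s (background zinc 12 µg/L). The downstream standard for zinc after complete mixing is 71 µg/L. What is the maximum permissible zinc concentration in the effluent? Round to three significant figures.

At the limit, (Qr·Cr + Qe·Cₑ)/(Qr + Qe) = 71:
Cₑ = (18.50·71 − 17.70·12.00) / 0.8020 = 1373 µg/L.

1370 µg/L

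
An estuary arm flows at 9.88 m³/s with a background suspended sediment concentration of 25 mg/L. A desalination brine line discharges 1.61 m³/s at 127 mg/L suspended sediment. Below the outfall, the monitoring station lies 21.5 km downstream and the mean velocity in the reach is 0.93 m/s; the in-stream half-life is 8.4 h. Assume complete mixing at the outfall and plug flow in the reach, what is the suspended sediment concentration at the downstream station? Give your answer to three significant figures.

Mixed concentration C = ΣQC/ΣQ = (9.880·25.00 + 1.610·127.0) / 11.49 = 451.5/11.49 = 39.29 mg/L.
Travel time t = 21.5·1000 / 0.93 = 23120 s = 6.422 h.
Half-life 8.4 h → k = ln 2 / 8.4 = 0.08252 h⁻¹ = 1.980 d⁻¹.
Decay over the reach: 39.29·exp(−kt) = 39.29·0.5887 = 23.13 mg/L.

23.1 mg/L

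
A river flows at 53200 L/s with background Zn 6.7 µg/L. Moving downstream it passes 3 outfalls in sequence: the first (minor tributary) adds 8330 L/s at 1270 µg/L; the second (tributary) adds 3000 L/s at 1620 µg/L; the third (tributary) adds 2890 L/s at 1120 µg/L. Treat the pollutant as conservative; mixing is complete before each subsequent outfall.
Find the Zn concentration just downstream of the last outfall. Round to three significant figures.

282 µg/L

Outfall 1: combined Q = 61530 L/s; C = (53200·6.700 + 8330·1270)/61530 = 177.7 µg/L.
Outfall 2: combined Q = 64530 L/s; C = (61530·177.7 + 3000·1620)/64530 = 244.8 µg/L.
Outfall 3: combined Q = 67420 L/s; C = (64530·244.8 + 2890·1120)/67420 = 282.3 µg/L.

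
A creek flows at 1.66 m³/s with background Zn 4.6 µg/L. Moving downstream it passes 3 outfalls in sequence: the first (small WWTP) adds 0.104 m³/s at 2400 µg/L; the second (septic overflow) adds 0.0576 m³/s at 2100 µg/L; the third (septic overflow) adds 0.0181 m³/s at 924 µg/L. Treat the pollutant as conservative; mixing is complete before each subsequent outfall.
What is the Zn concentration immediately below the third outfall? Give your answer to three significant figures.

After outfall 1: Q = 1.660 + 0.1040 = 1.764 m³/s; C = (1.660·4.600 + 0.1040·2400)/1.764 = 145.8 µg/L.
After outfall 2: Q = 1.764 + 0.05760 = 1.822 m³/s; C = (1.764·145.8 + 0.05760·2100)/1.822 = 207.6 µg/L.
After outfall 3: Q = 1.822 + 0.01810 = 1.840 m³/s; C = (1.822·207.6 + 0.01810·924.0)/1.840 = 214.7 µg/L.

215 µg/L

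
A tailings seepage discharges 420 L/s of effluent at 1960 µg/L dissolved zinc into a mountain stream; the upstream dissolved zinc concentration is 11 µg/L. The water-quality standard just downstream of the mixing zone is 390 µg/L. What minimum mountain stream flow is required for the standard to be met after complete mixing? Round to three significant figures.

Set C_mix = 390: (Q·11.00 + 420.0·1960) / (Q + 420.0) = 390
→ Q = 420.0·(1960 − 390)/(390 − 11.00) = 1740 L/s.

1740 L/s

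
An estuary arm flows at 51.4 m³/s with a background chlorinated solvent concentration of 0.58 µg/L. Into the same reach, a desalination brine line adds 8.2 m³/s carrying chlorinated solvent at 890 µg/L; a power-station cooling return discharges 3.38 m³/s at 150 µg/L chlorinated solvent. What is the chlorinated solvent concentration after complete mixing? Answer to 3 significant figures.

After mixing, C = (51.40·0.5800 + 8.200·890.0 + 3.380·150.0) / 62.98 = 7835/62.98 = 124.4 µg/L.

124 µg/L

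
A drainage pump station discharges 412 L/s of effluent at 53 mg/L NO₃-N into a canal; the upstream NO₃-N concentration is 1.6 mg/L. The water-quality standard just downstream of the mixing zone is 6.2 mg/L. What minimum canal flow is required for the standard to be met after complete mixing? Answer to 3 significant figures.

Set C_mix = 6.2: (Q·1.600 + 412.0·53.00) / (Q + 412.0) = 6.2
→ Q = 412.0·(53.00 − 6.2)/(6.2 − 1.600) = 4192 L/s.

4190 L/s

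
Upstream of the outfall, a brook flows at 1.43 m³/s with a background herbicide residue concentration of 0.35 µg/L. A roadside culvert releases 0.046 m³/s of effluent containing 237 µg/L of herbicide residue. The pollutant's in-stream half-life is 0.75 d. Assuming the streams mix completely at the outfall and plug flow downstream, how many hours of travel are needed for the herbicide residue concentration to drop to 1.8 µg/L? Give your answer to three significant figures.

Mass balance: C = (1.430·0.3500 + 0.04600·237.0) / 1.476 = 11.40/1.476 = 7.725 µg/L.
Half-life 0.75 d → k = ln 2 / 0.75 = 0.9242 d⁻¹.
7.725·exp(−k·t) = 1.8 → t = ln(7.725/1.8)/k = 136200 s = 37.83 h.

37.8 h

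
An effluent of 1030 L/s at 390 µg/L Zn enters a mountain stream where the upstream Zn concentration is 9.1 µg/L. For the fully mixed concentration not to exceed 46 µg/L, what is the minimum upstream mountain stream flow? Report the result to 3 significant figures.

Set C_mix = 46: (Q·9.100 + 1030·390.0) / (Q + 1030) = 46
→ Q = 1030·(390.0 − 46)/(46 − 9.100) = 9602 L/s.

9600 L/s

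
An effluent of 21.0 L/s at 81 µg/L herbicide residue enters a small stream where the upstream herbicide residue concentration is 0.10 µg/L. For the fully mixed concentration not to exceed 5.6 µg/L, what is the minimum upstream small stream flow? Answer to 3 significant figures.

288 L/s

Set C_mix = 5.6: (Q·0.1000 + 21.00·81.00) / (Q + 21.00) = 5.6
→ Q = 21.00·(81.00 − 5.6)/(5.6 − 0.1000) = 287.9 L/s.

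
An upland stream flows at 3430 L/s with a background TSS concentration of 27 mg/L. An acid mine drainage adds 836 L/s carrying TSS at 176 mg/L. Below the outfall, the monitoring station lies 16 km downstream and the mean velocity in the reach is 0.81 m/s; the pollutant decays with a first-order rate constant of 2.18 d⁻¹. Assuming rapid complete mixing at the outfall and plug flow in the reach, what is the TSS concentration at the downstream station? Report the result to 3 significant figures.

34.1 mg/L

Mass balance: C = (3430·27.00 + 836.0·176.0) / 4266 = 239700/4266 = 56.20 mg/L.
Travel time t = 16·1000 / 0.81 = 19750 s = 5.487 h.
First-order decay: C = 56.20·exp(−k·t) = 56.20·0.6075 = 34.14 mg/L.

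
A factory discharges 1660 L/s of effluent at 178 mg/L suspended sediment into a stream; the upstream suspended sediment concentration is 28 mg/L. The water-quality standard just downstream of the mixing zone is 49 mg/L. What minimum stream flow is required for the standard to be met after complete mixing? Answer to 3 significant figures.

Set C_mix = 49: (Q·28.00 + 1660·178.0) / (Q + 1660) = 49
→ Q = 1660·(178.0 − 49)/(49 − 28.00) = 10200 L/s.

10200 L/s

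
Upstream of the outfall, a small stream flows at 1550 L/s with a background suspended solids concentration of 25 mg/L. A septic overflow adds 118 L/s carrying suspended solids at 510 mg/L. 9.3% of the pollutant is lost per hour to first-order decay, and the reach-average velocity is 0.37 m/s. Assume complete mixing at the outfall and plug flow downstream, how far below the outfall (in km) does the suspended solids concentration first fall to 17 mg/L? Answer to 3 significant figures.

Mixed concentration C = ΣQC/ΣQ = (1550·25.00 + 118.0·510.0) / 1668 = 98930/1668 = 59.31 mg/L.
9.3%/h lost → k = −ln(1 − 0.093) = 0.09761 h⁻¹.
Set 59.31·exp(−k·t) = 17 → t = ln(59.31/17)/k = 46080 s = 12.80 h.
Distance = v·t = 0.37·46080 = 17050 m = 17.05 km.

17.1 km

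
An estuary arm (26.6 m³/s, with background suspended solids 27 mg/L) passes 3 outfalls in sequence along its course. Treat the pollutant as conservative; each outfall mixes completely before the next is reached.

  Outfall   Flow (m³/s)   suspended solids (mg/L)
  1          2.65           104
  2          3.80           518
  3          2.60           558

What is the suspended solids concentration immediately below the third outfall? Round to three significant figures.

Below outfall 1: Q → 29.25 m³/s, C = (26.60·27.00 + 2.650·104.0)/29.25 = 33.98 mg/L.
Below outfall 2: Q → 33.05 m³/s, C = (29.25·33.98 + 3.800·518.0)/33.05 = 89.63 mg/L.
Below outfall 3: Q → 35.65 m³/s, C = (33.05·89.63 + 2.600·558.0)/35.65 = 123.8 mg/L.

124 mg/L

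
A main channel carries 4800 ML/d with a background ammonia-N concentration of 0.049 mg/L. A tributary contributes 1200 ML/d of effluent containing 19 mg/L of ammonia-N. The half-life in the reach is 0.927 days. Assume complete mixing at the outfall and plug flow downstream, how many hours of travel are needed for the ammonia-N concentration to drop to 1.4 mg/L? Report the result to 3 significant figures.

32.4 h

After mixing, C = (4800·0.04900 + 1200·19.00) / 6000 = 23040/6000 = 3.839 mg/L.
Half-life 0.927 d → k = ln 2 / 0.927 = 0.7477 d⁻¹.
3.839·exp(−k·t) = 1.4 → t = ln(3.839/1.4)/k = 116600 s = 32.38 h.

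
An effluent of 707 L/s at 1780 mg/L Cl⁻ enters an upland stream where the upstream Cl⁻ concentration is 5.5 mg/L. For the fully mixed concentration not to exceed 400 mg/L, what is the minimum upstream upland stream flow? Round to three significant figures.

2470 L/s

Set C_mix = 400: (Q·5.500 + 707.0·1780) / (Q + 707.0) = 400
→ Q = 707.0·(1780 − 400)/(400 − 5.500) = 2473 L/s.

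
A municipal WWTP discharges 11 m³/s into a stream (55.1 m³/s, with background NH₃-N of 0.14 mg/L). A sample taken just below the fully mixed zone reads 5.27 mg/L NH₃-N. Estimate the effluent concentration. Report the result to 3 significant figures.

Mass balance: 55.10·0.1400 + 11.00·Cₑ = 66.10·5.270
→ Cₑ = (66.10·5.270 − 55.10·0.1400) / 11.00 = 30.97 mg/L.

31.0 mg/L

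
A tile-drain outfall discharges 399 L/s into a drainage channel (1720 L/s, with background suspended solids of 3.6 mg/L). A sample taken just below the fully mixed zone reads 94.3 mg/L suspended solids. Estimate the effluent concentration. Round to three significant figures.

485 mg/L

Mass balance: 1720·3.600 + 399.0·Cₑ = 2119·94.30
→ Cₑ = (2119·94.30 − 1720·3.600) / 399.0 = 485.3 mg/L.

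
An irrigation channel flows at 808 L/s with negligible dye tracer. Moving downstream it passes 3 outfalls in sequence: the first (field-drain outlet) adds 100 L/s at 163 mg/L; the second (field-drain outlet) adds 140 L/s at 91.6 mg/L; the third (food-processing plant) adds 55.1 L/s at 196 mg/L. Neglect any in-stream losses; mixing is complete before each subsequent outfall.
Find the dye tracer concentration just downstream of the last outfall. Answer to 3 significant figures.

Below outfall 1: Q → 908.0 L/s, C = (808.0·0 + 100.0·163.0)/908.0 = 17.95 mg/L.
Below outfall 2: Q → 1048 L/s, C = (908.0·17.95 + 140.0·91.60)/1048 = 27.79 mg/L.
Below outfall 3: Q → 1103 L/s, C = (1048·27.79 + 55.10·196.0)/1103 = 36.19 mg/L.

36.2 mg/L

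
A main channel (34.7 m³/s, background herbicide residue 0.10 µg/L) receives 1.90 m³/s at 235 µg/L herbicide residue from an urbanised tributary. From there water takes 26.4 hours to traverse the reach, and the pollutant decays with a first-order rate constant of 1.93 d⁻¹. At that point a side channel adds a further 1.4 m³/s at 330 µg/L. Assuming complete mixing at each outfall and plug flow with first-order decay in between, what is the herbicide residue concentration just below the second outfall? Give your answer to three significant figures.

13.6 µg/L

Mixed concentration C = ΣQC/ΣQ = (34.70·0.1000 + 1.900·235.0) / 36.60 = 450.0/36.60 = 12.29 µg/L; combined flow 36.60 m³/s.
Decay over the reach: 12.29·exp(−kt) = 12.29·0.1197 = 1.471 µg/L.
Second outfall: C = (36.60·1.471 + 1.400·330.0)/38.00 = 13.57 µg/L.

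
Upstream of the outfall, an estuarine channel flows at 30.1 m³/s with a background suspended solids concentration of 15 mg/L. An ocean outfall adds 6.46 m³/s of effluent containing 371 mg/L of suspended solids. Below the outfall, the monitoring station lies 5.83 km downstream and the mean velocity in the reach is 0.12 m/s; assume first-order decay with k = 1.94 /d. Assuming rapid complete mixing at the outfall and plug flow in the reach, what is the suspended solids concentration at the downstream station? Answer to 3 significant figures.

Flow-weighted average: C = (30.10·15.00 + 6.460·371.0) / 36.56 = 2848/36.56 = 77.90 mg/L.
Travel time t = 5.83·1000 / 0.12 = 48580 s = 13.50 h.
After decay, C = 77.90 × e^(−kt) = 77.90 × 0.3359 = 26.17 mg/L.

26.2 mg/L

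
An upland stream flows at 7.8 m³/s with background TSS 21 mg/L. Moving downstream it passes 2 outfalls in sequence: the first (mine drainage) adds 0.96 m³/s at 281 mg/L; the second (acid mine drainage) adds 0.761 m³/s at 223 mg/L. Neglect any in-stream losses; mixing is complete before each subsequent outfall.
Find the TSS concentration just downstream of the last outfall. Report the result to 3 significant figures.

Below outfall 1: Q → 8.760 m³/s, C = (7.800·21.00 + 0.9600·281.0)/8.760 = 49.49 mg/L.
Below outfall 2: Q → 9.521 m³/s, C = (8.760·49.49 + 0.7610·223.0)/9.521 = 63.36 mg/L.

63.4 mg/L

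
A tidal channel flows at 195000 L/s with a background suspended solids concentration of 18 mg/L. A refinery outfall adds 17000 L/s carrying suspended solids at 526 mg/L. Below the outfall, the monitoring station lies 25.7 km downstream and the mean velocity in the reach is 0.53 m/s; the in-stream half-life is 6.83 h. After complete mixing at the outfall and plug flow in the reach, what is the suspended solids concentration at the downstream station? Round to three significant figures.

After mixing, C = (195000·18.00 + 17000·526.0) / 212000 = 12450000/212000 = 58.74 mg/L.
Travel time t = 25.7·1000 / 0.53 = 48490 s = 13.47 h.
Half-life 6.83 h → k = ln 2 / 6.83 = 0.1015 h⁻¹ = 2.436 d⁻¹.
Decay over the reach: 58.74·exp(−kt) = 58.74·0.2549 = 14.97 mg/L.

15.0 mg/L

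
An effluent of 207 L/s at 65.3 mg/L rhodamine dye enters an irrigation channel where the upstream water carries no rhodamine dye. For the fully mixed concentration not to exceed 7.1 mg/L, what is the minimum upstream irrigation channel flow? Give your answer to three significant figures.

Set C_mix = 7.1: (Q·0 + 207.0·65.30) / (Q + 207.0) = 7.1
→ Q = 207.0·(65.30 − 7.1)/(7.1 − 0) = 1697 L/s.

1700 L/s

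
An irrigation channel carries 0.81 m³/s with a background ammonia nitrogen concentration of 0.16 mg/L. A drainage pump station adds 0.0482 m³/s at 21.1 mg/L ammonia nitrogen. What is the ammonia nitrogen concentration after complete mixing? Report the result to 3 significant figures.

After mixing, C = (0.8100·0.1600 + 0.04820·21.10) / 0.8582 = 1.147/0.8582 = 1.336 mg/L.

1.34 mg/L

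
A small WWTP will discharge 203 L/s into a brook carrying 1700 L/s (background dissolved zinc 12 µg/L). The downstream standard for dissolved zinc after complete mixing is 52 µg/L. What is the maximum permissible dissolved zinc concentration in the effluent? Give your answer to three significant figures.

At the limit, (Qr·Cr + Qe·Cₑ)/(Qr + Qe) = 52:
Cₑ = (1903·52 − 1700·12.00) / 203.0 = 387.0 µg/L.

387 µg/L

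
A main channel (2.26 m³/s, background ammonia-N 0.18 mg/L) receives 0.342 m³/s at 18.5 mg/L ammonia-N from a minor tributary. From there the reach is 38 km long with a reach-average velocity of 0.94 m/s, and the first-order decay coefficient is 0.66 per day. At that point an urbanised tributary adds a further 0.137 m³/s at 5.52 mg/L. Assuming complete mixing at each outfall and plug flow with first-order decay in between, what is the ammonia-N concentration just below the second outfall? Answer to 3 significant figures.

Conservation of mass: C = (2.260·0.1800 + 0.3420·18.50) / 2.602 = 6.734/2.602 = 2.588 mg/L; combined flow 2.602 m³/s.
Travel time t = 38·1000 / 0.94 = 40430 s = 11.23 h.
Decay over the reach: 2.588·exp(−kt) = 2.588·0.7343 = 1.900 mg/L.
Second outfall: C = (2.602·1.900 + 0.1370·5.520)/2.739 = 2.081 mg/L.

2.08 mg/L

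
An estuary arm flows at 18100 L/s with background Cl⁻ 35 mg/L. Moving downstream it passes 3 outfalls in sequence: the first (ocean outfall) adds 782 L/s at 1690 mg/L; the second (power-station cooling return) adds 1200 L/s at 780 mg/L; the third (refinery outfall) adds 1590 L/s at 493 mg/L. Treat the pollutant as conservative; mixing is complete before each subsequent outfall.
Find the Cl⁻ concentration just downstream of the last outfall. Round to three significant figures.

170 mg/L

After outfall 1: Q = 18100 + 782.0 = 18880 L/s; C = (18100·35.00 + 782.0·1690)/18880 = 103.5 mg/L.
After outfall 2: Q = 18880 + 1200 = 20080 L/s; C = (18880·103.5 + 1200·780.0)/20080 = 144.0 mg/L.
After outfall 3: Q = 20080 + 1590 = 21670 L/s; C = (20080·144.0 + 1590·493.0)/21670 = 169.6 mg/L.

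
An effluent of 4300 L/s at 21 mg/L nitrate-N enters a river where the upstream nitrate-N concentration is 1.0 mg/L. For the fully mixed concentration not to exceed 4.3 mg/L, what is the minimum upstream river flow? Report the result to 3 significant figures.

Set C_mix = 4.3: (Q·1.000 + 4300·21.00) / (Q + 4300) = 4.3
→ Q = 4300·(21.00 − 4.3)/(4.3 − 1.000) = 21760 L/s.

21800 L/s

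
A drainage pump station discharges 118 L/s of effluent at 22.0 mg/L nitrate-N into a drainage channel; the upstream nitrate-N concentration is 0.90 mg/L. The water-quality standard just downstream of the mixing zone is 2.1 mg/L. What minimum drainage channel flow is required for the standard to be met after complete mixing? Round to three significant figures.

Set C_mix = 2.1: (Q·0.9000 + 118.0·22.00) / (Q + 118.0) = 2.1
→ Q = 118.0·(22.00 − 2.1)/(2.1 − 0.9000) = 1957 L/s.

1960 L/s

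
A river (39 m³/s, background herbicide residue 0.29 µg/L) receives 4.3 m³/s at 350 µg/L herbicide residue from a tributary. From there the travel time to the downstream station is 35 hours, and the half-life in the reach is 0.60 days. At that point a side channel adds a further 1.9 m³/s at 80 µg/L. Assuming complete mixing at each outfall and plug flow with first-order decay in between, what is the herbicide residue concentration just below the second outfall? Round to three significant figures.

9.59 µg/L

Mixed concentration C = ΣQC/ΣQ = (39.00·0.2900 + 4.300·350.0) / 43.30 = 1516/43.30 = 35.02 µg/L; combined flow 43.30 m³/s.
Half-life 0.60 d → k = ln 2 / 0.60 = 1.155 d⁻¹.
After decay, C = 35.02 × e^(−kt) = 35.02 × 0.1855 = 6.496 µg/L.
Second outfall: C = (43.30·6.496 + 1.900·80.00)/45.20 = 9.586 µg/L.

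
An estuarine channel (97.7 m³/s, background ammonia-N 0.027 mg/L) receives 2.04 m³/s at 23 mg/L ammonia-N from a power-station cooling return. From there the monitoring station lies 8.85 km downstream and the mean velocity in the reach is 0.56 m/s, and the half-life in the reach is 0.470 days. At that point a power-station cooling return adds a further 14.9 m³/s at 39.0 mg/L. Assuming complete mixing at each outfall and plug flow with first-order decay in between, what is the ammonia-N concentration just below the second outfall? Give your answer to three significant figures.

Mass balance: C = (97.70·0.02700 + 2.040·23.00) / 99.74 = 49.56/99.74 = 0.4969 mg/L; combined flow 99.74 m³/s.
Travel time t = 8.85·1000 / 0.56 = 15800 s = 4.390 h.
Half-life 0.470 d → k = ln 2 / 0.470 = 1.475 d⁻¹.
Applying C = C₀e^(−kt): 0.4969 × 0.7636 = 0.3794 mg/L.
Second outfall: C = (99.74·0.3794 + 14.90·39.00)/114.6 = 5.399 mg/L.

5.40 mg/L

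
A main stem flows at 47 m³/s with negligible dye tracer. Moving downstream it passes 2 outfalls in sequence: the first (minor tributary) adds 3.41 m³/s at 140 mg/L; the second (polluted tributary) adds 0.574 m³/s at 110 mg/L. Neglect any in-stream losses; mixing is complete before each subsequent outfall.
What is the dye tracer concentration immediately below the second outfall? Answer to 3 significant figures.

Outfall 1: combined Q = 50.41 m³/s; C = (47.00·0 + 3.410·140.0)/50.41 = 9.470 mg/L.
Outfall 2: combined Q = 50.98 m³/s; C = (50.41·9.470 + 0.5740·110.0)/50.98 = 10.60 mg/L.

10.6 mg/L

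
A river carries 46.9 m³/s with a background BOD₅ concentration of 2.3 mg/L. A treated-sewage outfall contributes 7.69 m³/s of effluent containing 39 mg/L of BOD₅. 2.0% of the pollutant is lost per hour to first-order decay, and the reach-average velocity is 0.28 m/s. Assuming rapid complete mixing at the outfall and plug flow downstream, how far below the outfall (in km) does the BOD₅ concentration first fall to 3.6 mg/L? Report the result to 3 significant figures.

36.4 km

Flow-weighted average: C = (46.90·2.300 + 7.690·39.00) / 54.59 = 407.8/54.59 = 7.470 mg/L.
2.0%/h lost → k = −ln(1 − 0.02) = 0.02020 h⁻¹.
Set 7.470·exp(−k·t) = 3.6 → t = ln(7.470/3.6)/k = 130100 s = 36.13 h.
Distance = v·t = 0.28·130100 = 36420 m = 36.42 km.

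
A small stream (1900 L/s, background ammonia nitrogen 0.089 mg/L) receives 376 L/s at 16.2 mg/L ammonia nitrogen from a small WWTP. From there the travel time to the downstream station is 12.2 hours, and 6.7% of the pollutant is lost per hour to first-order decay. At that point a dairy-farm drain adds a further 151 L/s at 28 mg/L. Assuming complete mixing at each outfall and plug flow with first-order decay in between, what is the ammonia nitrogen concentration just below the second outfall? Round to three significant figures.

2.85 mg/L

Flow-weighted average: C = (1900·0.08900 + 376.0·16.20) / 2276 = 6260/2276 = 2.751 mg/L; combined flow 2276 L/s.
6.7%/h lost → k = −ln(1 − 0.067) = 0.06935 h⁻¹.
First-order decay: C = 2.751·exp(−k·t) = 2.751·0.4291 = 1.180 mg/L.
Second outfall: C = (2276·1.180 + 151.0·28.00)/2427 = 2.849 mg/L.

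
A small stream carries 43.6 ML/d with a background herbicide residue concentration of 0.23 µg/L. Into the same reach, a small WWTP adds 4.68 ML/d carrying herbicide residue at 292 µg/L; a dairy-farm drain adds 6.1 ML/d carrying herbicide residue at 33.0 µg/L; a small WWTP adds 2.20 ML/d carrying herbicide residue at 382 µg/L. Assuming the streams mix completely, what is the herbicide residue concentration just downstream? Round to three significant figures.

42.7 µg/L

Flow-weighted average: C = (43.60·0.2300 + 4.680·292.0 + 6.100·33.00 + 2.200·382.0) / 56.58 = 2418/56.58 = 42.74 µg/L.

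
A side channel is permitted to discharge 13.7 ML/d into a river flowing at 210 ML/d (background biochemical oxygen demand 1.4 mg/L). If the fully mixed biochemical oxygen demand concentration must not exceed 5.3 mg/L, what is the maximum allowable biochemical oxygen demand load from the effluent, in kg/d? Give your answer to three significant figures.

892 kg/d

Mass balance at the limit: 210.0·1.400 + 13.70·Cₑ = 223.7·5.3 → Cₑ = 65.08 mg/L.
13.70 ML/d = 0.1586 m³/s. Load = 0.1586 m³/s × 65.08 g/m³ × 86 400 s/d = 891.6 kg/d.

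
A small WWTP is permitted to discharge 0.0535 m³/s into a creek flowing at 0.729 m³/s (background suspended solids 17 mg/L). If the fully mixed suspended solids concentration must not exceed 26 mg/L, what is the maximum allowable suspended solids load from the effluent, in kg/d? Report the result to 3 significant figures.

687 kg/d

Mass balance at the limit: 0.7290·17.00 + 0.05350·Cₑ = 0.7825·26 → Cₑ = 148.6 mg/L.
Load = 0.05350 m³/s × 148.6 g/m³ × 86 400 s/d = 687.1 kg/d.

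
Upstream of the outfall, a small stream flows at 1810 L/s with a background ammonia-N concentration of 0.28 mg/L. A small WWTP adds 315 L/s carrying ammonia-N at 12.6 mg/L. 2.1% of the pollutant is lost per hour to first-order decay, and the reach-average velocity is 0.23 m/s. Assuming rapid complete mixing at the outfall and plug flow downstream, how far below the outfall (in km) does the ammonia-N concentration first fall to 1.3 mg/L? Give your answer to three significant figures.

18.8 km

Conservation of mass: C = (1810·0.2800 + 315.0·12.60) / 2125 = 4476/2125 = 2.106 mg/L.
2.1%/h lost → k = −ln(1 − 0.021) = 0.02122 h⁻¹.
Set 2.106·exp(−k·t) = 1.3 → t = ln(2.106/1.3)/k = 81850 s = 22.74 h.
Distance = v·t = 0.23·81850 = 18830 m = 18.83 km.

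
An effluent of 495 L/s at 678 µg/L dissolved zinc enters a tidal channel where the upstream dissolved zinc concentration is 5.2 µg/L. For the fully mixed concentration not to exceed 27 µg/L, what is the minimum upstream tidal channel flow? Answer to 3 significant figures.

14800 L/s

Set C_mix = 27: (Q·5.200 + 495.0·678.0) / (Q + 495.0) = 27
→ Q = 495.0·(678.0 − 27)/(27 − 5.200) = 14780 L/s.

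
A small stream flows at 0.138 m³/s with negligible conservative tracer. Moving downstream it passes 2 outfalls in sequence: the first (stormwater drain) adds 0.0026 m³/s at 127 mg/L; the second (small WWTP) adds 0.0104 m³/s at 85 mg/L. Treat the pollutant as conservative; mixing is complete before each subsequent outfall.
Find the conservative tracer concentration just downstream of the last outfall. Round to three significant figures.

Outfall 1: combined Q = 0.1406 m³/s; C = (0.1380·0 + 0.002600·127.0)/0.1406 = 2.349 mg/L.
Outfall 2: combined Q = 0.1510 m³/s; C = (0.1406·2.349 + 0.01040·85.00)/0.1510 = 8.041 mg/L.

8.04 mg/L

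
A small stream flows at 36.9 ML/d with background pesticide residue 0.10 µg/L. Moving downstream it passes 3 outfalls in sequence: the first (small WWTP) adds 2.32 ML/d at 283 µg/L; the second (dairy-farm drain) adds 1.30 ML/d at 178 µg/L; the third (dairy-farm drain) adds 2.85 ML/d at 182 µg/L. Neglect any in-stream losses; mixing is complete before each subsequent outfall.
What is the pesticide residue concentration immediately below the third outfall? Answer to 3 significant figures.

Below outfall 1: Q → 39.22 ML/d, C = (36.90·0.1000 + 2.320·283.0)/39.22 = 16.83 µg/L.
Below outfall 2: Q → 40.52 ML/d, C = (39.22·16.83 + 1.300·178.0)/40.52 = 22.01 µg/L.
Below outfall 3: Q → 43.37 ML/d, C = (40.52·22.01 + 2.850·182.0)/43.37 = 32.52 µg/L.

32.5 µg/L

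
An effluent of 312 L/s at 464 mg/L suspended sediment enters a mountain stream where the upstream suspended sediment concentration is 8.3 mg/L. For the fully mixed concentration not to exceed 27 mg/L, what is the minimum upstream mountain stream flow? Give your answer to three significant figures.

Set C_mix = 27: (Q·8.300 + 312.0·464.0) / (Q + 312.0) = 27
→ Q = 312.0·(464.0 − 27)/(27 − 8.300) = 7291 L/s.

7290 L/s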